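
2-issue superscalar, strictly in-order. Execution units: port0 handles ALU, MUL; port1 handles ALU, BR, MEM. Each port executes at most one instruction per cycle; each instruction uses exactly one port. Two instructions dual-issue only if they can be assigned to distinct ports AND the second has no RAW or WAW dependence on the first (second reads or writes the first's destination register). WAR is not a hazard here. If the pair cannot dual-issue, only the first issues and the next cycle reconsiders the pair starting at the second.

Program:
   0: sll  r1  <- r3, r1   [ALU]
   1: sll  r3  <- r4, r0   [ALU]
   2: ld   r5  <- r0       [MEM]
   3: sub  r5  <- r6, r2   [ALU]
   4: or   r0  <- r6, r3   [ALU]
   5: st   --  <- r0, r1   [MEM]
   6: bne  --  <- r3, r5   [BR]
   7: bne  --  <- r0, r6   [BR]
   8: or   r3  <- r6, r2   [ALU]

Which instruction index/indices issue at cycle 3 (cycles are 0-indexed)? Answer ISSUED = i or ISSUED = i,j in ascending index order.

ISSUED = 5

#0 head=0: sll+sll i0&i1 dual
#1 head=2: ld i2 WAW r5
#2 head=3: sub+or i3&i4 dual
#3 head=5: st i5 no-port MEM/BR
#4 head=6: bne i6 no-port BR/BR
#5 head=7: bne+or i7&i8 dual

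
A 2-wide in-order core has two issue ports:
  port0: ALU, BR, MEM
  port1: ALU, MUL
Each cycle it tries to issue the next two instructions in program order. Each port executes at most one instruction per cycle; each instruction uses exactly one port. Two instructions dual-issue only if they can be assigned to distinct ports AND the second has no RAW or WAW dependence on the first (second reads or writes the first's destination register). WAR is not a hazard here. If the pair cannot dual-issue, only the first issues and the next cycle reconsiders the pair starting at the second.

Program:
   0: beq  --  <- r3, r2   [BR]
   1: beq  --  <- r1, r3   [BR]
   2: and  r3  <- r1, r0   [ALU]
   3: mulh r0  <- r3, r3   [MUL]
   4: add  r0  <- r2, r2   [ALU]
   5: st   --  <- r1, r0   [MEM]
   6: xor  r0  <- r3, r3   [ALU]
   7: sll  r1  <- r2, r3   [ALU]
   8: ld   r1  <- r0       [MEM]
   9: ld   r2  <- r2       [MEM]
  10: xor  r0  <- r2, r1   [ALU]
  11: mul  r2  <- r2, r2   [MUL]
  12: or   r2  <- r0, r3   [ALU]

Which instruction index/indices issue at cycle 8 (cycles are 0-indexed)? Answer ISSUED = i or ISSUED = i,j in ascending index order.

ISSUED = 10,11

c0: i0 beq  no-port BR/BR
c1: i1/i2 beq and  2-wide
c2: i3 mulh  WAW r0
c3: i4 add  RAW r0
c4: i5/i6 st xor  2-wide
c5: i7 sll  WAW r1
c6: i8 ld  no-port MEM/MEM
c7: i9 ld  RAW r2
c8: i10/i11 xor mul  2-wide
c9: i12 or  tail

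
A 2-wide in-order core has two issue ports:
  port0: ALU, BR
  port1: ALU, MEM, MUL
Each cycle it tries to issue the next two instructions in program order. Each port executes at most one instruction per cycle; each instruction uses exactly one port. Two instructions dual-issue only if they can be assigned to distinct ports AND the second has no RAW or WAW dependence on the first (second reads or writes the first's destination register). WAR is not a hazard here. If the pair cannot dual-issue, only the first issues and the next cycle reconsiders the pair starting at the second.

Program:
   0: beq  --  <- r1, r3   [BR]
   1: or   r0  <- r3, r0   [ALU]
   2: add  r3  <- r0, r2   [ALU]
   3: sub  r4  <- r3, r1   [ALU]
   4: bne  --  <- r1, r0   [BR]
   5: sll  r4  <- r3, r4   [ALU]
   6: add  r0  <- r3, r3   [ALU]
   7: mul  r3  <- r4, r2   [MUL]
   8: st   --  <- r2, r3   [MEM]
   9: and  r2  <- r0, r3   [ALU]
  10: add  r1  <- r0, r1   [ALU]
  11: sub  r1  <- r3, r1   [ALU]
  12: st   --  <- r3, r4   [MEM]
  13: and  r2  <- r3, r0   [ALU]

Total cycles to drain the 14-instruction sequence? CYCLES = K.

0. beq.BR or.ALU @i0,i1  | pair
1. add.ALU @i2  | RAW r3
2. sub.ALU bne.BR @i3,i4  | pair
3. sll.ALU add.ALU @i5,i6  | pair
4. mul.MUL @i7  | no-port MUL/MEM
5. st.MEM and.ALU @i8,i9  | pair
6. add.ALU @i10  | RAW+WAW r1
7. sub.ALU st.MEM @i11,i12  | pair
8. and.ALU @i13  | tail

CYCLES = 9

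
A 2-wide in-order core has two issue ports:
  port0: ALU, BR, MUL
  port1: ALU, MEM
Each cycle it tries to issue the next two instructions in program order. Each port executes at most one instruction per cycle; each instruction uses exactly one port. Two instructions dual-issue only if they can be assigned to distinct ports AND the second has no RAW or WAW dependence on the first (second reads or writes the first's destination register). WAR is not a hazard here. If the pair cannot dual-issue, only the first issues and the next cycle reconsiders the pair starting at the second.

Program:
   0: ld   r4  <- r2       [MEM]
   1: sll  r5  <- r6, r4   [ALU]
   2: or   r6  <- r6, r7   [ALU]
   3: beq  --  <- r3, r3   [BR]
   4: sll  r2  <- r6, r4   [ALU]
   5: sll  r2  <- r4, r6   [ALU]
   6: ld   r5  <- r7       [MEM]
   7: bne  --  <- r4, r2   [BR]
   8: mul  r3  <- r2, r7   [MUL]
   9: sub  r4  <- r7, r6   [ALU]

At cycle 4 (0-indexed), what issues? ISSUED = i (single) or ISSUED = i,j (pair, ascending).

  cy0 -> i0 (ld) RAW r4
  cy1 -> i1/i2 (sll/or) pair
  cy2 -> i3/i4 (beq/sll) pair
  cy3 -> i5/i6 (sll/ld) pair
  cy4 -> i7 (bne) no-port BR/MUL
  cy5 -> i8/i9 (mul/sub) pair

ISSUED = 7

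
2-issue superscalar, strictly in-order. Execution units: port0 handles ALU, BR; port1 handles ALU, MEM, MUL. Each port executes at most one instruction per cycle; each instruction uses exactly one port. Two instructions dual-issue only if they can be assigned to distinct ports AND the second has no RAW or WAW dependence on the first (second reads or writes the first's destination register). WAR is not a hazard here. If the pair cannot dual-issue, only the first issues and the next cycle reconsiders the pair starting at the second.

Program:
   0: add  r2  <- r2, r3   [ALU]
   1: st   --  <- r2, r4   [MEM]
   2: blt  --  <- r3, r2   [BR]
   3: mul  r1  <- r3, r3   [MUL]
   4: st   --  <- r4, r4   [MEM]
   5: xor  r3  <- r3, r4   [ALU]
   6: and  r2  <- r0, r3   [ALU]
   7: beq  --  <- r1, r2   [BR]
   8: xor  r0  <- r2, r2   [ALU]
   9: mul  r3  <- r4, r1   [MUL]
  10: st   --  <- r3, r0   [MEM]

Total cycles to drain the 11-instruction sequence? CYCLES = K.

CYCLES = 8

[0] i0  add.ALU  -- RAW r2
[1] i1&i2  st.MEM+blt.BR  -- dual
[2] i3  mul.MUL  -- no-port MUL/MEM
[3] i4&i5  st.MEM+xor.ALU  -- dual
[4] i6  and.ALU  -- RAW r2
[5] i7&i8  beq.BR+xor.ALU  -- dual
[6] i9  mul.MUL  -- no-port MUL/MEM
[7] i10  st.MEM  -- tail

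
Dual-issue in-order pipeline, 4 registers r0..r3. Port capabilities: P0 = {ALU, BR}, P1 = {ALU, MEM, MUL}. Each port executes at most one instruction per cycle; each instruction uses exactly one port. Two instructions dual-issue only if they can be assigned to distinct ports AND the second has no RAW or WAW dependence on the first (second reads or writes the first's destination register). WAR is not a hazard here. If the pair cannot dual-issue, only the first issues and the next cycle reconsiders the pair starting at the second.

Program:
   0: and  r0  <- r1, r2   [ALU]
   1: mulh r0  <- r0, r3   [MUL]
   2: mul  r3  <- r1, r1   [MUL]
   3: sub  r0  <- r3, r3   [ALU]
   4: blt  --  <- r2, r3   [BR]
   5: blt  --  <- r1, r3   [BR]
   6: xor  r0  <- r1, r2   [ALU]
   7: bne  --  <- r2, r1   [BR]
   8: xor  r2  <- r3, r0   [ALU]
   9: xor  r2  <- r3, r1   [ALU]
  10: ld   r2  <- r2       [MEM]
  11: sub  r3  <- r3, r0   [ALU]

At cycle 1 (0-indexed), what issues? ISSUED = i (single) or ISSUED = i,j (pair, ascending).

[0] i0  and.ALU  -- RAW+WAW r0
[1] i1  mulh.MUL  -- no-port MUL/MUL
[2] i2  mul.MUL  -- RAW r3
[3] i3&i4  sub.ALU+blt.BR  -- pair
[4] i5&i6  blt.BR+xor.ALU  -- pair
[5] i7&i8  bne.BR+xor.ALU  -- pair
[6] i9  xor.ALU  -- RAW+WAW r2
[7] i10&i11  ld.MEM+sub.ALU  -- pair

ISSUED = 1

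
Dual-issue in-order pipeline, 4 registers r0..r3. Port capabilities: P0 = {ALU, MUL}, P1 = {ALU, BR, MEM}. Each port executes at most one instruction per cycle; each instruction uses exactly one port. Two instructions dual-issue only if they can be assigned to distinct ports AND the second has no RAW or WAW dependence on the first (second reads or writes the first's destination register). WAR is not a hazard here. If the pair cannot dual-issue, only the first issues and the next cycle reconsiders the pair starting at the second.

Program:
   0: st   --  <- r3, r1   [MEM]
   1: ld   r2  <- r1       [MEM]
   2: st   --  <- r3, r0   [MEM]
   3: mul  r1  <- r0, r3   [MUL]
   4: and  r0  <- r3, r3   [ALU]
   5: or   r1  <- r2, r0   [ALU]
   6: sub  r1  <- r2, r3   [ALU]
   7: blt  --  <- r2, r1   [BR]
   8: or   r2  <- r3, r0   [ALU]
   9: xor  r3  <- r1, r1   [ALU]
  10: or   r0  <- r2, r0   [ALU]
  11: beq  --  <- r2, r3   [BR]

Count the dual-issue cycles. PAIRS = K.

PAIRS = 3

0. st.MEM @i0  | no-port MEM/MEM
1. ld.MEM @i1  | no-port MEM/MEM
2. st.MEM;mul.MUL @i2+i3  | dual
3. and.ALU @i4  | RAW r0
4. or.ALU @i5  | WAW r1
5. sub.ALU @i6  | RAW r1
6. blt.BR;or.ALU @i7+i8  | dual
7. xor.ALU;or.ALU @i9+i10  | dual
8. beq.BR @i11  | tail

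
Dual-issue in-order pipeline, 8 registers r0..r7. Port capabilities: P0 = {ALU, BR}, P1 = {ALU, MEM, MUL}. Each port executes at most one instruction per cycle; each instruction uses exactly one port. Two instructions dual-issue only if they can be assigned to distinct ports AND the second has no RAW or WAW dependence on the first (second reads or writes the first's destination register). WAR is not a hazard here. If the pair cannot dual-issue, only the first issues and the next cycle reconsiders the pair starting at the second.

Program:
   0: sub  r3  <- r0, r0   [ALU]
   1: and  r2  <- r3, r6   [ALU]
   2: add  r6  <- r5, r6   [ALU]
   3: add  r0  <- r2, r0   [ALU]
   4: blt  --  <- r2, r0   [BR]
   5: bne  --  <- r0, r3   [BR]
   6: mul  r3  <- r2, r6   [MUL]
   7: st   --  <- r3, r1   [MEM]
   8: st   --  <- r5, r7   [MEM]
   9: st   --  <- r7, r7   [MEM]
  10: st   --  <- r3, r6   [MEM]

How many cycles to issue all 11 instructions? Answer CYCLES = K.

CYCLES = 9

  cy0 -> i0 (sub) RAW r3
  cy1 -> i1,i2 (and/add) dual
  cy2 -> i3 (add) RAW r0
  cy3 -> i4 (blt) no-port BR/BR
  cy4 -> i5,i6 (bne/mul) dual
  cy5 -> i7 (st) no-port MEM/MEM
  cy6 -> i8 (st) no-port MEM/MEM
  cy7 -> i9 (st) no-port MEM/MEM
  cy8 -> i10 (st) tail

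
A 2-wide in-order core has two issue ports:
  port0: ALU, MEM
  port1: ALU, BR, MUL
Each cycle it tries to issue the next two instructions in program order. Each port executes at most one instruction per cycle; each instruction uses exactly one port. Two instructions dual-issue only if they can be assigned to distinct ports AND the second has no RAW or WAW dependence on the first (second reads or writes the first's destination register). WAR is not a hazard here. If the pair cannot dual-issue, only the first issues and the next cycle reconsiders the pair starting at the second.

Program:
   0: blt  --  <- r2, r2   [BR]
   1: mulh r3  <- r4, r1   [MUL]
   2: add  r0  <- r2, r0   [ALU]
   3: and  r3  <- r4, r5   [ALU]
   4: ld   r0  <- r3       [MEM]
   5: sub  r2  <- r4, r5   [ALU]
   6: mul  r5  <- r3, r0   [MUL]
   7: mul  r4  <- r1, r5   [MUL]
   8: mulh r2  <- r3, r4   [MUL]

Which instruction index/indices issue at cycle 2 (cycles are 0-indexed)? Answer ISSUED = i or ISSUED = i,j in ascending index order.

ISSUED = 3

0. blt.BR @i0  | no-port BR/MUL
1. mulh.MUL;add.ALU @i1,i2  | pair
2. and.ALU @i3  | RAW r3
3. ld.MEM;sub.ALU @i4,i5  | pair
4. mul.MUL @i6  | no-port MUL/MUL
5. mul.MUL @i7  | no-port MUL/MUL
6. mulh.MUL @i8  | tail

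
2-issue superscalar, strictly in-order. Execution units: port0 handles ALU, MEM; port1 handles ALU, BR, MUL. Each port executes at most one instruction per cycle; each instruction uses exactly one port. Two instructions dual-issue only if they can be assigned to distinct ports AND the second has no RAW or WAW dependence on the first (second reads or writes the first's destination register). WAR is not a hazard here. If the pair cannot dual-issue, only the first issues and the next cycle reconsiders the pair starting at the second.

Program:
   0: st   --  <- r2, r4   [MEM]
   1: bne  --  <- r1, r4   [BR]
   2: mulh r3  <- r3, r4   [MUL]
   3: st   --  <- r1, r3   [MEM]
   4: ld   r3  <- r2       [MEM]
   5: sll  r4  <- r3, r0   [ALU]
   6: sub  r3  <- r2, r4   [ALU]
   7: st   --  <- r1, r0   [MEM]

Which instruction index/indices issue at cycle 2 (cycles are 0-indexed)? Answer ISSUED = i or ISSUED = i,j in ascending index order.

ISSUED = 3

[0] i0&i1  st/bne  -- dual
[1] i2  mulh  -- RAW r3
[2] i3  st  -- no-port MEM/MEM
[3] i4  ld  -- RAW r3
[4] i5  sll  -- RAW r4
[5] i6&i7  sub/st  -- dual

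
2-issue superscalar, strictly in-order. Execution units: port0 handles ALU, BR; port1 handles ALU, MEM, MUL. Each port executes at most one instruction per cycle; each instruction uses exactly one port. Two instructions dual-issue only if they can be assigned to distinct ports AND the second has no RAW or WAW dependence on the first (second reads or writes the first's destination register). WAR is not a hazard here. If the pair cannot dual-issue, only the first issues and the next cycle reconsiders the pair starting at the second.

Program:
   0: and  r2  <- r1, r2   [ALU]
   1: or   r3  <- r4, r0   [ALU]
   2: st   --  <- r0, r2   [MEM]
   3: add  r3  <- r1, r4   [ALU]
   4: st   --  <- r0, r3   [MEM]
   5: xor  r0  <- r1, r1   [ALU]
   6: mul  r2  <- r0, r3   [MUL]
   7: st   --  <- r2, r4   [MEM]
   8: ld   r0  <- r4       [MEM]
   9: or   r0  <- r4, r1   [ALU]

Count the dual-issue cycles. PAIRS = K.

  cy0 -> i0,i1 (and+or) dual
  cy1 -> i2,i3 (st+add) dual
  cy2 -> i4,i5 (st+xor) dual
  cy3 -> i6 (mul) no-port MUL/MEM
  cy4 -> i7 (st) no-port MEM/MEM
  cy5 -> i8 (ld) WAW r0
  cy6 -> i9 (or) tail

PAIRS = 3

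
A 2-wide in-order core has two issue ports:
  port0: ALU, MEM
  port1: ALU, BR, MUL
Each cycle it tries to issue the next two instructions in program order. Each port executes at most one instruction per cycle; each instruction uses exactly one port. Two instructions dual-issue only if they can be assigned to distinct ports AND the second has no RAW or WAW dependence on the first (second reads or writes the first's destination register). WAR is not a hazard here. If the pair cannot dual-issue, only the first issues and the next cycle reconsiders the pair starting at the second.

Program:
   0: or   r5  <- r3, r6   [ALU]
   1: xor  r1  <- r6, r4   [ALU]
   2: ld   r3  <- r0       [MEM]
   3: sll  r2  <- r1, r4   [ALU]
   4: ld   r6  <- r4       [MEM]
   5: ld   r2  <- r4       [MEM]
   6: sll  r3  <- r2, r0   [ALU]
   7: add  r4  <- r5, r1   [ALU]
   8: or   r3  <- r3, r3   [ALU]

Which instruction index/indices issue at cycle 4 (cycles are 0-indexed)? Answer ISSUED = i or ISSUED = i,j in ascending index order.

[0] i0,i1  or;xor  -- dual
[1] i2,i3  ld;sll  -- dual
[2] i4  ld  -- no-port MEM/MEM
[3] i5  ld  -- RAW r2
[4] i6,i7  sll;add  -- dual
[5] i8  or  -- tail

ISSUED = 6,7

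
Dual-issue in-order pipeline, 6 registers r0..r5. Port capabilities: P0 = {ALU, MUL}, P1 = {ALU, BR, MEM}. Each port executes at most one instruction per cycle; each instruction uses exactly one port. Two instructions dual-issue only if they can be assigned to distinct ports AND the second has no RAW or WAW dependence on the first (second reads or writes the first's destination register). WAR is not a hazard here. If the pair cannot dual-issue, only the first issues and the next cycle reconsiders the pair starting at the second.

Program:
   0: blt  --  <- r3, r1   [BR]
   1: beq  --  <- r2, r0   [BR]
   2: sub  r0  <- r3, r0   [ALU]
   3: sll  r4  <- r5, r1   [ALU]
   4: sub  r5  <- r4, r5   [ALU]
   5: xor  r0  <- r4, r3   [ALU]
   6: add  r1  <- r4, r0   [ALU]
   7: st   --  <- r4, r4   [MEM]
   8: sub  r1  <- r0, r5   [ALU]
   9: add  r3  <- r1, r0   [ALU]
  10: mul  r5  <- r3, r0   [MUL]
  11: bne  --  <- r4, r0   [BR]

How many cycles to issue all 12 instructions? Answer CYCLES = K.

[0] i0  blt  -- no-port BR/BR
[1] i1/i2  beq/sub  -- dual
[2] i3  sll  -- RAW r4
[3] i4/i5  sub/xor  -- dual
[4] i6/i7  add/st  -- dual
[5] i8  sub  -- RAW r1
[6] i9  add  -- RAW r3
[7] i10/i11  mul/bne  -- dual

CYCLES = 8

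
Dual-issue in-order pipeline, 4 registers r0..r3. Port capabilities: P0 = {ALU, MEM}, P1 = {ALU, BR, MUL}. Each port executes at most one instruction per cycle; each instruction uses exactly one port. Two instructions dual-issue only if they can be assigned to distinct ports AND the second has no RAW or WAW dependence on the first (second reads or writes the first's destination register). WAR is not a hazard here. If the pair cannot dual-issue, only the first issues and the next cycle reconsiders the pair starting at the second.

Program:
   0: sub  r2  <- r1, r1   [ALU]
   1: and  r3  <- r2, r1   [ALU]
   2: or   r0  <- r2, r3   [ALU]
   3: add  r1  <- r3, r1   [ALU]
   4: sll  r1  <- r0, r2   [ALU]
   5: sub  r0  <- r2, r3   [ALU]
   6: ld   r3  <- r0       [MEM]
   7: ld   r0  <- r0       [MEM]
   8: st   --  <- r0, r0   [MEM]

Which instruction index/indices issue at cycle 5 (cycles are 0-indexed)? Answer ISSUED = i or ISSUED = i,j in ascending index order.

0. sub.ALU @i0  | RAW r2
1. and.ALU @i1  | RAW r3
2. or.ALU;add.ALU @i2,i3  | dual
3. sll.ALU;sub.ALU @i4,i5  | dual
4. ld.MEM @i6  | no-port MEM/MEM
5. ld.MEM @i7  | no-port MEM/MEM
6. st.MEM @i8  | tail

ISSUED = 7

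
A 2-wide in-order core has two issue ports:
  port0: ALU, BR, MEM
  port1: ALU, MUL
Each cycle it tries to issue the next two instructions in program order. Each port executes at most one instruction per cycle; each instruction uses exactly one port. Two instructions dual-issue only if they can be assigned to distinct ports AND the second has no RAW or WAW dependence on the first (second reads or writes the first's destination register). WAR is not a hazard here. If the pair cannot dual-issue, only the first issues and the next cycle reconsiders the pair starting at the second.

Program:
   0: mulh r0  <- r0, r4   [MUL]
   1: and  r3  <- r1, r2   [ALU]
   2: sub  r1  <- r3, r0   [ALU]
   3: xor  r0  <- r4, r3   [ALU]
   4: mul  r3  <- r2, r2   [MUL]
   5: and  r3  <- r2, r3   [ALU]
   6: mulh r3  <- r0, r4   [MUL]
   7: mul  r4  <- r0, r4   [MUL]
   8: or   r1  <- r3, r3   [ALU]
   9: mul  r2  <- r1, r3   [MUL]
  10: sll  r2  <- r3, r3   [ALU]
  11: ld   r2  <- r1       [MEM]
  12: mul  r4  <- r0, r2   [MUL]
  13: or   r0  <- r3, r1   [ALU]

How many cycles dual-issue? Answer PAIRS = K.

[0] i0&i1  mulh.MUL+and.ALU  -- dual
[1] i2&i3  sub.ALU+xor.ALU  -- dual
[2] i4  mul.MUL  -- RAW+WAW r3
[3] i5  and.ALU  -- WAW r3
[4] i6  mulh.MUL  -- no-port MUL/MUL
[5] i7&i8  mul.MUL+or.ALU  -- dual
[6] i9  mul.MUL  -- WAW r2
[7] i10  sll.ALU  -- WAW r2
[8] i11  ld.MEM  -- RAW r2
[9] i12&i13  mul.MUL+or.ALU  -- dual

PAIRS = 4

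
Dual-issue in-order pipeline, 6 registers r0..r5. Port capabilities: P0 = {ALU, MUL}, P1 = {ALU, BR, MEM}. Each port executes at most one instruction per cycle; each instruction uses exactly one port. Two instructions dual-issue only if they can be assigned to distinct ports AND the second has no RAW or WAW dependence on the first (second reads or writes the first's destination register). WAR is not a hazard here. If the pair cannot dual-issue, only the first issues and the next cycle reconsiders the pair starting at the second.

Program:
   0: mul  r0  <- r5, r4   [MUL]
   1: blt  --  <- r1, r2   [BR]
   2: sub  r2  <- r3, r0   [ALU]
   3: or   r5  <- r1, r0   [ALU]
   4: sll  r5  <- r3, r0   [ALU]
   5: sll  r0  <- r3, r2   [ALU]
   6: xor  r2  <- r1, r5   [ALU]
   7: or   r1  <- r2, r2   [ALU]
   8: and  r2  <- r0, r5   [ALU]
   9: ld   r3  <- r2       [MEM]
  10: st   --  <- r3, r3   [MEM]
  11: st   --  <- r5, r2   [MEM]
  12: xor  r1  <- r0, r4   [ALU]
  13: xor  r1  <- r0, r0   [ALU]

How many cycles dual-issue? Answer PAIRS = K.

c0: i0,i1 mul.MUL+blt.BR  2-wide
c1: i2,i3 sub.ALU+or.ALU  2-wide
c2: i4,i5 sll.ALU+sll.ALU  2-wide
c3: i6 xor.ALU  RAW r2
c4: i7,i8 or.ALU+and.ALU  2-wide
c5: i9 ld.MEM  no-port MEM/MEM
c6: i10 st.MEM  no-port MEM/MEM
c7: i11,i12 st.MEM+xor.ALU  2-wide
c8: i13 xor.ALU  tail

PAIRS = 5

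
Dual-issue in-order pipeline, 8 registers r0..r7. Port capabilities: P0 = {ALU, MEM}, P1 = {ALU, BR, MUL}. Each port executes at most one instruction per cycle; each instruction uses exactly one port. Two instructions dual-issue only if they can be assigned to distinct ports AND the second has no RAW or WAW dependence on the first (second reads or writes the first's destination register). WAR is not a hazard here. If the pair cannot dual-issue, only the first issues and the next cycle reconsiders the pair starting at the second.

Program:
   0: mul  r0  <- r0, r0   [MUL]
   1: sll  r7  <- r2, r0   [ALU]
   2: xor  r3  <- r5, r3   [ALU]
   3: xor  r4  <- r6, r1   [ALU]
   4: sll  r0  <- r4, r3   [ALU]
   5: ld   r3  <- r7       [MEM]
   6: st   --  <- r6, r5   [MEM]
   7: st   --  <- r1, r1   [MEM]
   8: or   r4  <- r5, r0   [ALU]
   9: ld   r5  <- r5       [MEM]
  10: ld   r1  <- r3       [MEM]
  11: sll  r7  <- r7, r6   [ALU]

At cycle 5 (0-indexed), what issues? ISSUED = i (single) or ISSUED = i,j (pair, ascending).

ISSUED = 7,8

t=0 i0:mul.MUL ; RAW r0
t=1 i1,i2:sll.ALU+xor.ALU ; pair
t=2 i3:xor.ALU ; RAW r4
t=3 i4,i5:sll.ALU+ld.MEM ; pair
t=4 i6:st.MEM ; no-port MEM/MEM
t=5 i7,i8:st.MEM+or.ALU ; pair
t=6 i9:ld.MEM ; no-port MEM/MEM
t=7 i10,i11:ld.MEM+sll.ALU ; pair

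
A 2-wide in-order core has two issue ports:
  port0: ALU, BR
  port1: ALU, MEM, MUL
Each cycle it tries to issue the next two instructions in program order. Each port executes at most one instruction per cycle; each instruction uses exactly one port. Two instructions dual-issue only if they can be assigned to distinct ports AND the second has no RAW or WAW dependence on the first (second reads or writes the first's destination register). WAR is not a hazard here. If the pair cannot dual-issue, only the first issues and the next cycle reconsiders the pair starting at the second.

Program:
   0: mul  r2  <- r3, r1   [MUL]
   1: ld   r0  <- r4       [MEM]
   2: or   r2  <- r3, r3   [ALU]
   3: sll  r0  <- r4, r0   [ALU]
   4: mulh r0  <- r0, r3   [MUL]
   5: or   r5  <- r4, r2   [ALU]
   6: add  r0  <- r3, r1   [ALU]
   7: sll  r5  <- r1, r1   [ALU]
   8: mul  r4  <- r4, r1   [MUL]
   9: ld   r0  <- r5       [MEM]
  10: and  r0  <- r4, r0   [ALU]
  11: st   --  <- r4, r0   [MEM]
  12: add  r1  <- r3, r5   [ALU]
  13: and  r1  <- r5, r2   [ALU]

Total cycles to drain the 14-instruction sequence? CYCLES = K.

[0] i0  mul.MUL  -- no-port MUL/MEM
[1] i1&i2  ld.MEM+or.ALU  -- 2-wide
[2] i3  sll.ALU  -- RAW+WAW r0
[3] i4&i5  mulh.MUL+or.ALU  -- 2-wide
[4] i6&i7  add.ALU+sll.ALU  -- 2-wide
[5] i8  mul.MUL  -- no-port MUL/MEM
[6] i9  ld.MEM  -- RAW+WAW r0
[7] i10  and.ALU  -- RAW r0
[8] i11&i12  st.MEM+add.ALU  -- 2-wide
[9] i13  and.ALU  -- tail

CYCLES = 10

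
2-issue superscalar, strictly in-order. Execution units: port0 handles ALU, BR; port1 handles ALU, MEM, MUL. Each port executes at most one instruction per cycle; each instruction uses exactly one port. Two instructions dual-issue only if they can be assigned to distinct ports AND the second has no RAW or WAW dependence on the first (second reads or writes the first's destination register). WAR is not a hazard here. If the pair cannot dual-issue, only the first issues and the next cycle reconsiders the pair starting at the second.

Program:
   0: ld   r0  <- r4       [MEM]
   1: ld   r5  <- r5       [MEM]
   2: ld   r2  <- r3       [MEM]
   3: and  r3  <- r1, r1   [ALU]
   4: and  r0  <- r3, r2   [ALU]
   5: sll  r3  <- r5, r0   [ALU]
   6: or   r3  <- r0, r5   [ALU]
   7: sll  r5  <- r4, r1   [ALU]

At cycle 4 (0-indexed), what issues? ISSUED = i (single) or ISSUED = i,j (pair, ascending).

[0] i0  ld.MEM  -- no-port MEM/MEM
[1] i1  ld.MEM  -- no-port MEM/MEM
[2] i2,i3  ld.MEM/and.ALU  -- dual
[3] i4  and.ALU  -- RAW r0
[4] i5  sll.ALU  -- WAW r3
[5] i6,i7  or.ALU/sll.ALU  -- dual

ISSUED = 5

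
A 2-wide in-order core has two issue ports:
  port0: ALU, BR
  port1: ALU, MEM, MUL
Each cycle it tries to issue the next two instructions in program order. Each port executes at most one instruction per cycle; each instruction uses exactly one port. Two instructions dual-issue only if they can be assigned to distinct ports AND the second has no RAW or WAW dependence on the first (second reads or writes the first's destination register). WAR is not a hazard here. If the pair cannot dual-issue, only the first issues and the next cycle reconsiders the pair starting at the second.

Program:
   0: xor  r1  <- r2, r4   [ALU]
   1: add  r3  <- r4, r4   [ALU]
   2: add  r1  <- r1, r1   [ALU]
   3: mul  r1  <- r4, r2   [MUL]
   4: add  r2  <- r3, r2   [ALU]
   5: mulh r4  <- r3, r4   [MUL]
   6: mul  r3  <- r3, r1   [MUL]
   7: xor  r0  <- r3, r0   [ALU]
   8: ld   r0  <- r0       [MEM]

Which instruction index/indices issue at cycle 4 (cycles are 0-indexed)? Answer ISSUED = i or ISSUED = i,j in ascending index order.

#0 head=0: xor.ALU/add.ALU i0,i1 2-wide
#1 head=2: add.ALU i2 WAW r1
#2 head=3: mul.MUL/add.ALU i3,i4 2-wide
#3 head=5: mulh.MUL i5 no-port MUL/MUL
#4 head=6: mul.MUL i6 RAW r3
#5 head=7: xor.ALU i7 RAW+WAW r0
#6 head=8: ld.MEM i8 tail

ISSUED = 6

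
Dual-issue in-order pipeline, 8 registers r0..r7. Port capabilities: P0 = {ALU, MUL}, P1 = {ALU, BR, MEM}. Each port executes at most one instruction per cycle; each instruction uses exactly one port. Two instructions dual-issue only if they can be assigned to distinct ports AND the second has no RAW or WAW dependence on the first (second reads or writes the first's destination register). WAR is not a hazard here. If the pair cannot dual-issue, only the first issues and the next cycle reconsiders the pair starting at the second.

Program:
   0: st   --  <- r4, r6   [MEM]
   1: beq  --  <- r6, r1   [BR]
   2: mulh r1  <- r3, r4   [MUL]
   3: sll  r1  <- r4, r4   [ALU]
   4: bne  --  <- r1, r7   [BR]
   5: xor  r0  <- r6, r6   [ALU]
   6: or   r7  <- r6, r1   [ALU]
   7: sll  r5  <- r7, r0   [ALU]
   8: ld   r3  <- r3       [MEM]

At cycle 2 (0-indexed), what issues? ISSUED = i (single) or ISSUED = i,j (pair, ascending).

0. st.MEM @i0  | no-port MEM/BR
1. beq.BR mulh.MUL @i1/i2  | pair
2. sll.ALU @i3  | RAW r1
3. bne.BR xor.ALU @i4/i5  | pair
4. or.ALU @i6  | RAW r7
5. sll.ALU ld.MEM @i7/i8  | pair

ISSUED = 3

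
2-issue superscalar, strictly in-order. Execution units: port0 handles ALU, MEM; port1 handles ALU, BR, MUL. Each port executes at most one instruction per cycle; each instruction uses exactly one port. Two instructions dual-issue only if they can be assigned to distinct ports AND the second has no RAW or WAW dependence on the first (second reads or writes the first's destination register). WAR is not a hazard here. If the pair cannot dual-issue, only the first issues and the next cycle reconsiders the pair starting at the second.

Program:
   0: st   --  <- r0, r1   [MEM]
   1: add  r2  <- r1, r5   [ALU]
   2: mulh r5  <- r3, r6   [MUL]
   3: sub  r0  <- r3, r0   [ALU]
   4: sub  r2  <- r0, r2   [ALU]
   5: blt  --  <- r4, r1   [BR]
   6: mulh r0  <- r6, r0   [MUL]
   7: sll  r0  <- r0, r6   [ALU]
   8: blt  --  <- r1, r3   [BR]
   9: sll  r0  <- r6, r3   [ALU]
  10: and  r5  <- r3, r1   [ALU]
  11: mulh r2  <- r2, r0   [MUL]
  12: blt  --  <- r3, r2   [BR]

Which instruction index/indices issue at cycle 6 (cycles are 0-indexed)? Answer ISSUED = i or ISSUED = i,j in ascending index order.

ISSUED = 11

c0: i0+i1 st/add  2-wide
c1: i2+i3 mulh/sub  2-wide
c2: i4+i5 sub/blt  2-wide
c3: i6 mulh  RAW+WAW r0
c4: i7+i8 sll/blt  2-wide
c5: i9+i10 sll/and  2-wide
c6: i11 mulh  no-port MUL/BR
c7: i12 blt  tail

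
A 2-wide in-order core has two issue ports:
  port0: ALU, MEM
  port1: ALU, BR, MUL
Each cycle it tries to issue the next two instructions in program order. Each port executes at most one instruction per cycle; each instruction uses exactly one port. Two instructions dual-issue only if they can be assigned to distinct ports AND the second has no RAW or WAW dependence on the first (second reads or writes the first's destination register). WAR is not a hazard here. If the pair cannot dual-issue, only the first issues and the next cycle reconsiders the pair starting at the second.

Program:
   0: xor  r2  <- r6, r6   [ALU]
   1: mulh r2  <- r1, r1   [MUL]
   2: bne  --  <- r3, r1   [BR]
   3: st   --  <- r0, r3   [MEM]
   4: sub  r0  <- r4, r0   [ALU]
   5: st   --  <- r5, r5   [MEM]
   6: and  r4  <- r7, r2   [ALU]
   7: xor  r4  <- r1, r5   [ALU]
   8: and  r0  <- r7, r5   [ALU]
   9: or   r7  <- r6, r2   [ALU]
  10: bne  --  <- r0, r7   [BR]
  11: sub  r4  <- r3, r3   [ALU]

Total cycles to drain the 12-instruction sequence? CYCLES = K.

CYCLES = 8

[0] i0  xor.ALU  -- WAW r2
[1] i1  mulh.MUL  -- no-port MUL/BR
[2] i2,i3  bne.BR;st.MEM  -- dual
[3] i4,i5  sub.ALU;st.MEM  -- dual
[4] i6  and.ALU  -- WAW r4
[5] i7,i8  xor.ALU;and.ALU  -- dual
[6] i9  or.ALU  -- RAW r7
[7] i10,i11  bne.BR;sub.ALU  -- dual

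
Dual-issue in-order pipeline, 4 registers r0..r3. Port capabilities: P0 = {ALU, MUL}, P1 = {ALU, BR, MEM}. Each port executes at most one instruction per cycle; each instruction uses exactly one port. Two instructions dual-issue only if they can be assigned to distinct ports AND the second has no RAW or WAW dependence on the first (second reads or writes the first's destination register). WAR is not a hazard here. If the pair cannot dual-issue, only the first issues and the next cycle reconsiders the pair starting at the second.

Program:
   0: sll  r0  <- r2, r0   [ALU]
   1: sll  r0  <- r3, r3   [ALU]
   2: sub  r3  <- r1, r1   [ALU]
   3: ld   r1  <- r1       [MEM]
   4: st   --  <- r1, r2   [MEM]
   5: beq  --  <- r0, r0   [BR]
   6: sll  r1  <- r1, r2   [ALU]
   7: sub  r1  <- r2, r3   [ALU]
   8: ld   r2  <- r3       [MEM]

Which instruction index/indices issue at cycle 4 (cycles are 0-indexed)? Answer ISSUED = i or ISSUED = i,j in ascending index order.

ISSUED = 5,6

[0] i0  sll.ALU  -- WAW r0
[1] i1/i2  sll.ALU+sub.ALU  -- dual
[2] i3  ld.MEM  -- no-port MEM/MEM
[3] i4  st.MEM  -- no-port MEM/BR
[4] i5/i6  beq.BR+sll.ALU  -- dual
[5] i7/i8  sub.ALU+ld.MEM  -- dual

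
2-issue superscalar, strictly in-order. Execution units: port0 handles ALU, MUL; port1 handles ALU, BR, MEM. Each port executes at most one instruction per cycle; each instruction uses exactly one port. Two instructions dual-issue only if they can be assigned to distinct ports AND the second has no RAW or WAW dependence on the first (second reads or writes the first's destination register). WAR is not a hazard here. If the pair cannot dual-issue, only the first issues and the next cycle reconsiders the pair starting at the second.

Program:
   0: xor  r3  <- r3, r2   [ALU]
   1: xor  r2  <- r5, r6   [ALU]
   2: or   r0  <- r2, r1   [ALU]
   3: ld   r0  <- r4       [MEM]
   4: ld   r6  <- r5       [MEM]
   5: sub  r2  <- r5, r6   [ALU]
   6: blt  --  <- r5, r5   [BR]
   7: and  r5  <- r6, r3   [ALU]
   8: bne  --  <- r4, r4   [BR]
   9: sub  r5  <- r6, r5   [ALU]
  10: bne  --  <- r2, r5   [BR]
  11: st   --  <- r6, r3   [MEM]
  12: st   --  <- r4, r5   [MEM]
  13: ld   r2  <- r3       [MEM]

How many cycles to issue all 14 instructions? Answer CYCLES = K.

CYCLES = 11

t=0 i0+i1:xor.ALU+xor.ALU ; pair
t=1 i2:or.ALU ; WAW r0
t=2 i3:ld.MEM ; no-port MEM/MEM
t=3 i4:ld.MEM ; RAW r6
t=4 i5+i6:sub.ALU+blt.BR ; pair
t=5 i7+i8:and.ALU+bne.BR ; pair
t=6 i9:sub.ALU ; RAW r5
t=7 i10:bne.BR ; no-port BR/MEM
t=8 i11:st.MEM ; no-port MEM/MEM
t=9 i12:st.MEM ; no-port MEM/MEM
t=10 i13:ld.MEM ; tail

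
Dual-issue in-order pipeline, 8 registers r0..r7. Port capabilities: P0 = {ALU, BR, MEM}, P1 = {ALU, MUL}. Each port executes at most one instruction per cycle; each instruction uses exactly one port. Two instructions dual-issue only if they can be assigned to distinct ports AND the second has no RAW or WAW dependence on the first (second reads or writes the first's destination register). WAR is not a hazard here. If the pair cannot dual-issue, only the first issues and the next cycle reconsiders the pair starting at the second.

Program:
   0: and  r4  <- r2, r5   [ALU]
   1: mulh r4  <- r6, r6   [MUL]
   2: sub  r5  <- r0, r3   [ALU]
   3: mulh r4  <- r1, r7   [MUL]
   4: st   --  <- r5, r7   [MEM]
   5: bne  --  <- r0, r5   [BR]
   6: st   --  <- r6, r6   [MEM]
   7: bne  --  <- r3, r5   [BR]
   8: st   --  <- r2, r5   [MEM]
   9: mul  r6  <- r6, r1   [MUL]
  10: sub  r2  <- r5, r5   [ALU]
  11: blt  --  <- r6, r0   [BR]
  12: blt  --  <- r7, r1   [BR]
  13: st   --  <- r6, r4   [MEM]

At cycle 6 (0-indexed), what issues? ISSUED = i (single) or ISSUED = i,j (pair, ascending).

[0] i0  and.ALU  -- WAW r4
[1] i1&i2  mulh.MUL/sub.ALU  -- pair
[2] i3&i4  mulh.MUL/st.MEM  -- pair
[3] i5  bne.BR  -- no-port BR/MEM
[4] i6  st.MEM  -- no-port MEM/BR
[5] i7  bne.BR  -- no-port BR/MEM
[6] i8&i9  st.MEM/mul.MUL  -- pair
[7] i10&i11  sub.ALU/blt.BR  -- pair
[8] i12  blt.BR  -- no-port BR/MEM
[9] i13  st.MEM  -- tail

ISSUED = 8,9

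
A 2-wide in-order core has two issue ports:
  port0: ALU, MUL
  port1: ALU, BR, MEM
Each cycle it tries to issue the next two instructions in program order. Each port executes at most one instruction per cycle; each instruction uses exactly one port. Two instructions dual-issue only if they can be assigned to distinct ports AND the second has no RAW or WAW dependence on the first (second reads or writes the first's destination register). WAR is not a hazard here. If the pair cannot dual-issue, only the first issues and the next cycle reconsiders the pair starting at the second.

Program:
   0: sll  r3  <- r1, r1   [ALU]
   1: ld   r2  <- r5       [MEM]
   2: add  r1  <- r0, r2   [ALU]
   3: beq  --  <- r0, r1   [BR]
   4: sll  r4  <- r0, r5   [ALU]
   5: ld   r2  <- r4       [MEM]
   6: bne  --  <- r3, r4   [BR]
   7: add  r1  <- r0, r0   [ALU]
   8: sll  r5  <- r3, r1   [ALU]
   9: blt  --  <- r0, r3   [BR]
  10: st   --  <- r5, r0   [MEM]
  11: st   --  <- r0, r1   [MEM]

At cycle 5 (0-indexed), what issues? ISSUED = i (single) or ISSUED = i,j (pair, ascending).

ISSUED = 8,9

0. sll+ld @i0,i1  | pair
1. add @i2  | RAW r1
2. beq+sll @i3,i4  | pair
3. ld @i5  | no-port MEM/BR
4. bne+add @i6,i7  | pair
5. sll+blt @i8,i9  | pair
6. st @i10  | no-port MEM/MEM
7. st @i11  | tail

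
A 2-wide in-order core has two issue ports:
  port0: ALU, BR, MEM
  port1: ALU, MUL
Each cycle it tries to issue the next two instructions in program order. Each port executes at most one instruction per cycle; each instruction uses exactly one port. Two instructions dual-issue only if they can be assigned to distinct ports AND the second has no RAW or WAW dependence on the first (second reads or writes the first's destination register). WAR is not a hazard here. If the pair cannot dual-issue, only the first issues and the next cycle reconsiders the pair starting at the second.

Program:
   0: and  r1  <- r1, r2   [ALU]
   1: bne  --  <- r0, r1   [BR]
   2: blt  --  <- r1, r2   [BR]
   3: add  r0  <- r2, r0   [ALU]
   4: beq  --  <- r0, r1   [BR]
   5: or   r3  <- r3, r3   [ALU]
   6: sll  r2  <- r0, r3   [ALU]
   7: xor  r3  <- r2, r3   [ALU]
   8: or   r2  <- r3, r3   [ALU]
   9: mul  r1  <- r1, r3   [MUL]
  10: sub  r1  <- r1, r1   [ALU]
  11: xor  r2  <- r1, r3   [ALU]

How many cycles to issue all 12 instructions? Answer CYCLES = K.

c0: i0 and  RAW r1
c1: i1 bne  no-port BR/BR
c2: i2/i3 blt/add  2-wide
c3: i4/i5 beq/or  2-wide
c4: i6 sll  RAW r2
c5: i7 xor  RAW r3
c6: i8/i9 or/mul  2-wide
c7: i10 sub  RAW r1
c8: i11 xor  tail

CYCLES = 9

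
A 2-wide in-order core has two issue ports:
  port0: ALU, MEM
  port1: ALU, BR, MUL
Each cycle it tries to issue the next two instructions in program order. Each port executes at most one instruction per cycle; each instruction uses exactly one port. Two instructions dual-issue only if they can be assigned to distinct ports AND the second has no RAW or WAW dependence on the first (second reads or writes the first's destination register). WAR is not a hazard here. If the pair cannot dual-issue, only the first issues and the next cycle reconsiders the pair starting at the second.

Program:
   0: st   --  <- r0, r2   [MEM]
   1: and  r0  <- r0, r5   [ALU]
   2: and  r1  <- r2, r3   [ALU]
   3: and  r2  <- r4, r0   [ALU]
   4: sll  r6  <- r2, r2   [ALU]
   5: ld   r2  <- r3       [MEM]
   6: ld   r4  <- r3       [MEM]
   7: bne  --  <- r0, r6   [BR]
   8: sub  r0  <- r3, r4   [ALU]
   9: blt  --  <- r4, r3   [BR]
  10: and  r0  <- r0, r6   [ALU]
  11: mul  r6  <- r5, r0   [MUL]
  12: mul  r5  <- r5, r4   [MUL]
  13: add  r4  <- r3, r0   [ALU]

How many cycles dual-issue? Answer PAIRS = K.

PAIRS = 6

  cy0 -> i0/i1 (st.MEM and.ALU) dual
  cy1 -> i2/i3 (and.ALU and.ALU) dual
  cy2 -> i4/i5 (sll.ALU ld.MEM) dual
  cy3 -> i6/i7 (ld.MEM bne.BR) dual
  cy4 -> i8/i9 (sub.ALU blt.BR) dual
  cy5 -> i10 (and.ALU) RAW r0
  cy6 -> i11 (mul.MUL) no-port MUL/MUL
  cy7 -> i12/i13 (mul.MUL add.ALU) dual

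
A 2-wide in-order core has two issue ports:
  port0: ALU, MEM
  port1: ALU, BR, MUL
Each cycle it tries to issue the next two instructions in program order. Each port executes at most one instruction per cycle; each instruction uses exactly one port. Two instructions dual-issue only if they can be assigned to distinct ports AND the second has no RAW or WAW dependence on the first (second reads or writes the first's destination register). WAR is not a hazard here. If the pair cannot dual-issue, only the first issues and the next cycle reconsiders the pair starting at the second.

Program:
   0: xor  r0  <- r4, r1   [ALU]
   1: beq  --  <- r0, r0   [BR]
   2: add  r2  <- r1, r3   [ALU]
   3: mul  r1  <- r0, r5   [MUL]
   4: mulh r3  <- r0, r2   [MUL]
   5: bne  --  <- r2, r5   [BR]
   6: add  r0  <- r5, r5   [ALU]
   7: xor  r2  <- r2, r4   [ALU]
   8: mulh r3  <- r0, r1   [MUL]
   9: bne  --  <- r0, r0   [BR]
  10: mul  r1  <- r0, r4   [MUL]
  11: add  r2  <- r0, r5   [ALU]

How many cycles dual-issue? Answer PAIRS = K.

PAIRS = 4

t=0 i0:xor.ALU ; RAW r0
t=1 i1&i2:beq.BR;add.ALU ; 2-wide
t=2 i3:mul.MUL ; no-port MUL/MUL
t=3 i4:mulh.MUL ; no-port MUL/BR
t=4 i5&i6:bne.BR;add.ALU ; 2-wide
t=5 i7&i8:xor.ALU;mulh.MUL ; 2-wide
t=6 i9:bne.BR ; no-port BR/MUL
t=7 i10&i11:mul.MUL;add.ALU ; 2-wide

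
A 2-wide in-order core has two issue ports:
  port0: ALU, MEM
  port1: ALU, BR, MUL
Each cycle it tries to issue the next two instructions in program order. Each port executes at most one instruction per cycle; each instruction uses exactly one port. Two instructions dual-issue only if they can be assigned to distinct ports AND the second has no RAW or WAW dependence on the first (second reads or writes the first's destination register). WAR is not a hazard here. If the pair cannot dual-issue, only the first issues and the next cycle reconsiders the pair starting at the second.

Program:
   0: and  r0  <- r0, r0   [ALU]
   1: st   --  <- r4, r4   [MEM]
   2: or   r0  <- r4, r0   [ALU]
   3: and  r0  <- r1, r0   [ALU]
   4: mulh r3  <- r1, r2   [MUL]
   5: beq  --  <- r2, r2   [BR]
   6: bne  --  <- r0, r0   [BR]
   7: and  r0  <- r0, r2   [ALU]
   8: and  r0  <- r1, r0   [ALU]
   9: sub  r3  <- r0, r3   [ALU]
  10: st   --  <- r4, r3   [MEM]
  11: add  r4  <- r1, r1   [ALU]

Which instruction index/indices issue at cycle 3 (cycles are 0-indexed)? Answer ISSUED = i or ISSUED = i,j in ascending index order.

  cy0 -> i0,i1 (and;st) 2-wide
  cy1 -> i2 (or) RAW+WAW r0
  cy2 -> i3,i4 (and;mulh) 2-wide
  cy3 -> i5 (beq) no-port BR/BR
  cy4 -> i6,i7 (bne;and) 2-wide
  cy5 -> i8 (and) RAW r0
  cy6 -> i9 (sub) RAW r3
  cy7 -> i10,i11 (st;add) 2-wide

ISSUED = 5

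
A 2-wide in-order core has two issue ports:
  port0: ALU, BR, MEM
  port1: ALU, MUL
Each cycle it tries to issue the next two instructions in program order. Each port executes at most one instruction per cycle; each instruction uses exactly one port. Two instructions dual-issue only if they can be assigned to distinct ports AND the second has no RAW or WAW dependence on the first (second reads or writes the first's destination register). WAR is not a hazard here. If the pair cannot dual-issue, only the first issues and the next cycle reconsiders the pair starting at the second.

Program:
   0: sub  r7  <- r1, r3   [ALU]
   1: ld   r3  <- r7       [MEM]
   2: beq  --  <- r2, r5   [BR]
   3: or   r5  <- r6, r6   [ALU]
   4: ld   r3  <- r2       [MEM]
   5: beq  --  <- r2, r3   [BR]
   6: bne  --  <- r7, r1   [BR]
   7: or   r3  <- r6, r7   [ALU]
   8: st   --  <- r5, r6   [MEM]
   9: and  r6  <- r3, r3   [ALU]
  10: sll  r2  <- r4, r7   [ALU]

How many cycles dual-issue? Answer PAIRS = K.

t=0 i0:sub ; RAW r7
t=1 i1:ld ; no-port MEM/BR
t=2 i2/i3:beq/or ; pair
t=3 i4:ld ; no-port MEM/BR
t=4 i5:beq ; no-port BR/BR
t=5 i6/i7:bne/or ; pair
t=6 i8/i9:st/and ; pair
t=7 i10:sll ; tail

PAIRS = 3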